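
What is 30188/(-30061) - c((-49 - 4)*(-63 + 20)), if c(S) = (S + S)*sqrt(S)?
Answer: -30188/30061 - 4558*sqrt(2279) ≈ -2.1759e+5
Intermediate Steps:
c(S) = 2*S**(3/2) (c(S) = (2*S)*sqrt(S) = 2*S**(3/2))
30188/(-30061) - c((-49 - 4)*(-63 + 20)) = 30188/(-30061) - 2*((-49 - 4)*(-63 + 20))**(3/2) = 30188*(-1/30061) - 2*(-53*(-43))**(3/2) = -30188/30061 - 2*2279**(3/2) = -30188/30061 - 2*2279*sqrt(2279) = -30188/30061 - 4558*sqrt(2279)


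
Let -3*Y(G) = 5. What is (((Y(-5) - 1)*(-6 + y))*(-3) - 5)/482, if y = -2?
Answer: -69/482 ≈ -0.14315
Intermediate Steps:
Y(G) = -5/3 (Y(G) = -1/3*5 = -5/3)
(((Y(-5) - 1)*(-6 + y))*(-3) - 5)/482 = (((-5/3 - 1)*(-6 - 2))*(-3) - 5)/482 = (-8/3*(-8)*(-3) - 5)*(1/482) = ((64/3)*(-3) - 5)*(1/482) = (-64 - 5)*(1/482) = -69*1/482 = -69/482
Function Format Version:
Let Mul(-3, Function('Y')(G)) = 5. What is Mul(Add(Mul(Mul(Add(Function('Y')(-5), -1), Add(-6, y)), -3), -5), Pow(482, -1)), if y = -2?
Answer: Rational(-69, 482) ≈ -0.14315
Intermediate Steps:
Function('Y')(G) = Rational(-5, 3) (Function('Y')(G) = Mul(Rational(-1, 3), 5) = Rational(-5, 3))
Mul(Add(Mul(Mul(Add(Function('Y')(-5), -1), Add(-6, y)), -3), -5), Pow(482, -1)) = Mul(Add(Mul(Mul(Add(Rational(-5, 3), -1), Add(-6, -2)), -3), -5), Pow(482, -1)) = Mul(Add(Mul(Mul(Rational(-8, 3), -8), -3), -5), Rational(1, 482)) = Mul(Add(Mul(Rational(64, 3), -3), -5), Rational(1, 482)) = Mul(Add(-64, -5), Rational(1, 482)) = Mul(-69, Rational(1, 482)) = Rational(-69, 482)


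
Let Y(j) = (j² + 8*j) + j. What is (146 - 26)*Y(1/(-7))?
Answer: -7440/49 ≈ -151.84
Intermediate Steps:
Y(j) = j² + 9*j
(146 - 26)*Y(1/(-7)) = (146 - 26)*((9 + 1/(-7))/(-7)) = 120*(-(9 - ⅐)/7) = 120*(-⅐*62/7) = 120*(-62/49) = -7440/49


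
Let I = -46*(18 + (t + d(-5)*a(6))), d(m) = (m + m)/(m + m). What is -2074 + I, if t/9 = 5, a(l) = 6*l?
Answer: -6628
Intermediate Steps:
t = 45 (t = 9*5 = 45)
d(m) = 1 (d(m) = (2*m)/((2*m)) = (2*m)*(1/(2*m)) = 1)
I = -4554 (I = -46*(18 + (45 + 1*(6*6))) = -46*(18 + (45 + 1*36)) = -46*(18 + (45 + 36)) = -46*(18 + 81) = -46*99 = -4554)
-2074 + I = -2074 - 4554 = -6628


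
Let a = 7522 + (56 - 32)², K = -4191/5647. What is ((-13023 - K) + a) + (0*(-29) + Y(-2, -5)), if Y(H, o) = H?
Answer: -27818578/5647 ≈ -4926.3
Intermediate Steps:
K = -4191/5647 ≈ -0.74216
a = 8098 (a = 7522 + 24² = 7522 + 576 = 8098)
((-13023 - K) + a) + (0*(-29) + Y(-2, -5)) = ((-13023 - 1*(-4191/5647)) + 8098) + (0*(-29) - 2) = ((-13023 + 4191/5647) + 8098) + (0 - 2) = (-73536690/5647 + 8098) - 2 = -27807284/5647 - 2 = -27818578/5647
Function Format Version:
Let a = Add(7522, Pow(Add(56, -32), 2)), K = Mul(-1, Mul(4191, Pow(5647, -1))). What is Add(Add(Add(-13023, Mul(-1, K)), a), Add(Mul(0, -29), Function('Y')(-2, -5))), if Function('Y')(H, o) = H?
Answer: Rational(-27818578, 5647) ≈ -4926.3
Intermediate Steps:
K = Rational(-4191, 5647) (K = Mul(-1, Mul(4191, Rational(1, 5647))) = Mul(-1, Rational(4191, 5647)) = Rational(-4191, 5647) ≈ -0.74216)
a = 8098 (a = Add(7522, Pow(24, 2)) = Add(7522, 576) = 8098)
Add(Add(Add(-13023, Mul(-1, K)), a), Add(Mul(0, -29), Function('Y')(-2, -5))) = Add(Add(Add(-13023, Mul(-1, Rational(-4191, 5647))), 8098), Add(Mul(0, -29), -2)) = Add(Add(Add(-13023, Rational(4191, 5647)), 8098), Add(0, -2)) = Add(Add(Rational(-73536690, 5647), 8098), -2) = Add(Rational(-27807284, 5647), -2) = Rational(-27818578, 5647)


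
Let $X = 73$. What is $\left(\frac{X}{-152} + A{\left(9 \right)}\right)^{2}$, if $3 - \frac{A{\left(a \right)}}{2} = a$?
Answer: $\frac{3598609}{23104} \approx 155.76$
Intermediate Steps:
$A{\left(a \right)} = 6 - 2 a$
$\left(\frac{X}{-152} + A{\left(9 \right)}\right)^{2} = \left(\frac{73}{-152} + \left(6 - 18\right)\right)^{2} = \left(73 \left(- \frac{1}{152}\right) + \left(6 - 18\right)\right)^{2} = \left(- \frac{73}{152} - 12\right)^{2} = \left(- \frac{1897}{152}\right)^{2} = \frac{3598609}{23104}$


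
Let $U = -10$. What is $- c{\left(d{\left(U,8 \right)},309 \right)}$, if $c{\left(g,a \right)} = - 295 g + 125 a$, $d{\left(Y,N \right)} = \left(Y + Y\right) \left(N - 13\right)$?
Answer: $-9125$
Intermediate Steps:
$d{\left(Y,N \right)} = 2 Y \left(-13 + N\right)$
$- c{\left(d{\left(U,8 \right)},309 \right)} = - (- 295 \cdot 2 \left(-10\right) \left(-13 + 8\right) + 125 \cdot 309) = - (- 295 \cdot 2 \left(-10\right) \left(-5\right) + 38625) = - (\left(-295\right) 100 + 38625) = - (-29500 + 38625) = \left(-1\right) 9125 = -9125$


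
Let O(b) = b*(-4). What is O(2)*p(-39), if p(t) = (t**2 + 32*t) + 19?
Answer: -2336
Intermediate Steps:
p(t) = 19 + t**2 + 32*t
O(b) = -4*b
O(2)*p(-39) = (-4*2)*(19 + (-39)**2 + 32*(-39)) = -8*(19 + 1521 - 1248) = -8*292 = -2336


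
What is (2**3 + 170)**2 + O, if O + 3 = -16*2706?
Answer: -11615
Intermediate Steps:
O = -43299 (O = -3 - 16*2706 = -3 - 43296 = -43299)
(2**3 + 170)**2 + O = (2**3 + 170)**2 - 43299 = (8 + 170)**2 - 43299 = 178**2 - 43299 = 31684 - 43299 = -11615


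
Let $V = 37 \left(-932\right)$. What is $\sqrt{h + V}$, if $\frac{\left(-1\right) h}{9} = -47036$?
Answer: $2 \sqrt{97210} \approx 623.57$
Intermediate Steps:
$h = 423324$ ($h = \left(-9\right) \left(-47036\right) = 423324$)
$V = -34484$
$\sqrt{h + V} = \sqrt{423324 - 34484} = \sqrt{388840} = 2 \sqrt{97210}$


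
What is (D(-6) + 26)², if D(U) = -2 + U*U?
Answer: 3600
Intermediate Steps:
D(U) = -2 + U²
(D(-6) + 26)² = ((-2 + (-6)²) + 26)² = ((-2 + 36) + 26)² = (34 + 26)² = 60² = 3600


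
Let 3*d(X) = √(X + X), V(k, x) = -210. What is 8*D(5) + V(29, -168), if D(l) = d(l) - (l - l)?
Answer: -210 + 8*√10/3 ≈ -201.57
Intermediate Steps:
d(X) = √2*√X/3 (d(X) = √(X + X)/3 = √(2*X)/3 = (√2*√X)/3 = √2*√X/3)
D(l) = √2*√l/3 (D(l) = √2*√l/3 - (l - l) = √2*√l/3 - 1*0 = √2*√l/3 + 0 = √2*√l/3)
8*D(5) + V(29, -168) = 8*(√2*√5/3) - 210 = 8*(√10/3) - 210 = 8*√10/3 - 210 = -210 + 8*√10/3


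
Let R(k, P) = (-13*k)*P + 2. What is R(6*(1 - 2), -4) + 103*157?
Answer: 15861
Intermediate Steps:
R(k, P) = 2 - 13*P*k (R(k, P) = -13*P*k + 2 = 2 - 13*P*k)
R(6*(1 - 2), -4) + 103*157 = (2 - 13*(-4)*6*(1 - 2)) + 103*157 = (2 - 13*(-4)*6*(-1)) + 16171 = (2 - 13*(-4)*(-6)) + 16171 = (2 - 312) + 16171 = -310 + 16171 = 15861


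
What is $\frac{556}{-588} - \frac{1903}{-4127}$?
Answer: $- \frac{293912}{606669} \approx -0.48447$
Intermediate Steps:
$\frac{556}{-588} - \frac{1903}{-4127} = 556 \left(- \frac{1}{588}\right) - - \frac{1903}{4127} = - \frac{139}{147} + \frac{1903}{4127} = - \frac{293912}{606669}$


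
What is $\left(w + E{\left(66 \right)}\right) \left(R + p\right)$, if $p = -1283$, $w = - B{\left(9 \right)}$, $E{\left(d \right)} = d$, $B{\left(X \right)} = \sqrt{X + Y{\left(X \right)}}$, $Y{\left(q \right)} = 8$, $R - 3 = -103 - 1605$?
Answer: $-197208 + 2988 \sqrt{17} \approx -1.8489 \cdot 10^{5}$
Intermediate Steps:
$R = -1705$ ($R = 3 - 1708 = -1705$)
$B{\left(X \right)} = \sqrt{8 + X}$ ($B{\left(X \right)} = \sqrt{X + 8} = \sqrt{8 + X}$)
$w = - \sqrt{17}$ ($w = - \sqrt{8 + 9} = - \sqrt{17} \approx -4.1231$)
$\left(w + E{\left(66 \right)}\right) \left(R + p\right) = \left(- \sqrt{17} + 66\right) \left(-1705 - 1283\right) = \left(66 - \sqrt{17}\right) \left(-2988\right) = -197208 + 2988 \sqrt{17}$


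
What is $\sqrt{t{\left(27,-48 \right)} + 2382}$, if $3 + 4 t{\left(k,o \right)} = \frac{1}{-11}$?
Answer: $\frac{\sqrt{1152514}}{22} \approx 48.798$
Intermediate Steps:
$t{\left(k,o \right)} = - \frac{17}{22}$ ($t{\left(k,o \right)} = - \frac{3}{4} + \frac{1}{4 \left(-11\right)} = - \frac{3}{4} + \frac{1}{4} \left(- \frac{1}{11}\right) = - \frac{3}{4} - \frac{1}{44} = - \frac{17}{22}$)
$\sqrt{t{\left(27,-48 \right)} + 2382} = \sqrt{- \frac{17}{22} + 2382} = \sqrt{\frac{52387}{22}} = \frac{\sqrt{1152514}}{22}$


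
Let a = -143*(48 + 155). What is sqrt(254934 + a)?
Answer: sqrt(225905) ≈ 475.29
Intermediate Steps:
a = -29029 (a = -143*203 = -29029)
sqrt(254934 + a) = sqrt(254934 - 29029) = sqrt(225905)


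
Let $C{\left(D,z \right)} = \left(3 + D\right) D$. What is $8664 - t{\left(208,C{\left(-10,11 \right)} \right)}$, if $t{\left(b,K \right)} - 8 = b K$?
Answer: $-5904$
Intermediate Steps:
$C{\left(D,z \right)} = D \left(3 + D\right)$
$t{\left(b,K \right)} = 8 + K b$ ($t{\left(b,K \right)} = 8 + b K = 8 + K b$)
$8664 - t{\left(208,C{\left(-10,11 \right)} \right)} = 8664 - \left(8 + - 10 \left(3 - 10\right) 208\right) = 8664 - \left(8 + \left(-10\right) \left(-7\right) 208\right) = 8664 - \left(8 + 70 \cdot 208\right) = 8664 - \left(8 + 14560\right) = 8664 - 14568 = -5904$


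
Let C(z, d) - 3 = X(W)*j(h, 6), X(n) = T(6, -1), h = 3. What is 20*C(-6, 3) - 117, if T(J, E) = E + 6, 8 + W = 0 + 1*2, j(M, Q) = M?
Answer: 243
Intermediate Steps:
W = -6 (W = -8 + (0 + 1*2) = -8 + (0 + 2) = -8 + 2 = -6)
T(J, E) = 6 + E
X(n) = 5 (X(n) = 6 - 1 = 5)
C(z, d) = 18 (C(z, d) = 3 + 5*3 = 3 + 15 = 18)
20*C(-6, 3) - 117 = 20*18 - 117 = 360 - 117 = 243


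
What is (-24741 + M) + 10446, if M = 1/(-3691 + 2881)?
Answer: -11578951/810 ≈ -14295.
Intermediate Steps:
M = -1/810 (M = 1/(-810) = -1/810 ≈ -0.0012346)
(-24741 + M) + 10446 = (-24741 - 1/810) + 10446 = -20040211/810 + 10446 = -11578951/810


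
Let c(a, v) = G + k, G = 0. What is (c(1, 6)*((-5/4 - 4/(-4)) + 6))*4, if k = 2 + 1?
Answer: 69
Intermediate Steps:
k = 3
c(a, v) = 3 (c(a, v) = 0 + 3 = 3)
(c(1, 6)*((-5/4 - 4/(-4)) + 6))*4 = (3*((-5/4 - 4/(-4)) + 6))*4 = (3*((-5*1/4 - 4*(-1/4)) + 6))*4 = (3*((-5/4 + 1) + 6))*4 = (3*(-1/4 + 6))*4 = (3*(23/4))*4 = (69/4)*4 = 69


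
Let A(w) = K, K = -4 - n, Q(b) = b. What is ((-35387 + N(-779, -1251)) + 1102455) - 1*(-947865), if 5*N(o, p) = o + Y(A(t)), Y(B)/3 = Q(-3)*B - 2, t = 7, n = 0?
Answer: 10073916/5 ≈ 2.0148e+6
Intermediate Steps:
K = -4 (K = -4 - 1*0 = -4 + 0 = -4)
A(w) = -4
Y(B) = -6 - 9*B (Y(B) = 3*(-3*B - 2) = 3*(-2 - 3*B) = -6 - 9*B)
N(o, p) = 6 + o/5 (N(o, p) = (o + (-6 - 9*(-4)))/5 = (o + (-6 + 36))/5 = (o + 30)/5 = (30 + o)/5 = 6 + o/5)
((-35387 + N(-779, -1251)) + 1102455) - 1*(-947865) = ((-35387 + (6 + (⅕)*(-779))) + 1102455) - 1*(-947865) = ((-35387 + (6 - 779/5)) + 1102455) + 947865 = ((-35387 - 749/5) + 1102455) + 947865 = (-177684/5 + 1102455) + 947865 = 5334591/5 + 947865 = 10073916/5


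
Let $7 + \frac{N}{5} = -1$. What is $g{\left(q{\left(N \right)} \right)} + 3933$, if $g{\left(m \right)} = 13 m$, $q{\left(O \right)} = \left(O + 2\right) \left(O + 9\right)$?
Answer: $19247$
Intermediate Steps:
$N = -40$ ($N = -35 + 5 \left(-1\right) = -35 - 5 = -40$)
$q{\left(O \right)} = \left(2 + O\right) \left(9 + O\right)$
$g{\left(q{\left(N \right)} \right)} + 3933 = 13 \left(18 + \left(-40\right)^{2} + 11 \left(-40\right)\right) + 3933 = 13 \left(18 + 1600 - 440\right) + 3933 = 13 \cdot 1178 + 3933 = 15314 + 3933 = 19247$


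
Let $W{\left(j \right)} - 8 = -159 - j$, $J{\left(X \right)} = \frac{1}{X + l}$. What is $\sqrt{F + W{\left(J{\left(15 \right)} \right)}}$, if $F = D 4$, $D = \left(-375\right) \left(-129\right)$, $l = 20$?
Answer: $\frac{\sqrt{236852490}}{35} \approx 439.71$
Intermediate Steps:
$J{\left(X \right)} = \frac{1}{20 + X}$ ($J{\left(X \right)} = \frac{1}{X + 20} = \frac{1}{20 + X}$)
$W{\left(j \right)} = -151 - j$ ($W{\left(j \right)} = 8 - \left(159 + j\right) = -151 - j$)
$D = 48375$
$F = 193500$ ($F = 48375 \cdot 4 = 193500$)
$\sqrt{F + W{\left(J{\left(15 \right)} \right)}} = \sqrt{193500 - \left(151 + \frac{1}{20 + 15}\right)} = \sqrt{193500 - \frac{5286}{35}} = \sqrt{\frac{6767214}{35}} = \frac{\sqrt{236852490}}{35}$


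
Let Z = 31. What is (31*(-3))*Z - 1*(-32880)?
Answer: 29997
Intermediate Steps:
(31*(-3))*Z - 1*(-32880) = (31*(-3))*31 - 1*(-32880) = -93*31 + 32880 = -2883 + 32880 = 29997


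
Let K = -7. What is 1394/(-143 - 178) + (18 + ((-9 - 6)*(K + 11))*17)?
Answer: -323036/321 ≈ -1006.3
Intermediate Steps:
1394/(-143 - 178) + (18 + ((-9 - 6)*(K + 11))*17) = 1394/(-143 - 178) + (18 + ((-9 - 6)*(-7 + 11))*17) = 1394/(-321) + (18 - 15*4*17) = 1394*(-1/321) + (18 - 60*17) = -1394/321 + (18 - 1020) = -1394/321 - 1002 = -323036/321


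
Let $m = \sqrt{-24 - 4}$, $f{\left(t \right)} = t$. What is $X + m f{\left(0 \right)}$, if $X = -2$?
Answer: $-2$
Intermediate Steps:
$m = 2 i \sqrt{7}$ ($m = \sqrt{-28} = 2 i \sqrt{7} \approx 5.2915 i$)
$X + m f{\left(0 \right)} = -2 + 2 i \sqrt{7} \cdot 0 = -2 + 0 = -2$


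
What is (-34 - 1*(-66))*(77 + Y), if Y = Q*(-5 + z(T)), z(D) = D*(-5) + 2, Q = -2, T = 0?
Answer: 2656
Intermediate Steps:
z(D) = 2 - 5*D (z(D) = -5*D + 2 = 2 - 5*D)
Y = 6 (Y = -2*(-5 + (2 - 5*0)) = -2*(-5 + (2 + 0)) = -2*(-5 + 2) = -2*(-3) = 6)
(-34 - 1*(-66))*(77 + Y) = (-34 - 1*(-66))*(77 + 6) = (-34 + 66)*83 = 32*83 = 2656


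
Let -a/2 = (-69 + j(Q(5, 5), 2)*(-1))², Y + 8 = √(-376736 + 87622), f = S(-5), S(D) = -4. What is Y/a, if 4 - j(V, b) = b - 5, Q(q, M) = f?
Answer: 1/1444 - I*√289114/11552 ≈ 0.00069252 - 0.046545*I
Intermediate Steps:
f = -4
Q(q, M) = -4
j(V, b) = 9 - b (j(V, b) = 4 - (b - 5) = 4 - (-5 + b) = 4 + (5 - b) = 9 - b)
Y = -8 + I*√289114 (Y = -8 + √(-376736 + 87622) = -8 + √(-289114) = -8 + I*√289114 ≈ -8.0 + 537.69*I)
a = -11552 (a = -2*(-69 + (9 - 1*2)*(-1))² = -2*(-69 + (9 - 2)*(-1))² = -2*(-69 + 7*(-1))² = -2*(-69 - 7)² = -2*(-76)² = -2*5776 = -11552)
Y/a = (-8 + I*√289114)/(-11552) = (-8 + I*√289114)*(-1/11552) = 1/1444 - I*√289114/11552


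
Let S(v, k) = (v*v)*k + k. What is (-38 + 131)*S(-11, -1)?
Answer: -11346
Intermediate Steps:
S(v, k) = k + k*v² (S(v, k) = v²*k + k = k*v² + k = k + k*v²)
(-38 + 131)*S(-11, -1) = (-38 + 131)*(-(1 + (-11)²)) = 93*(-(1 + 121)) = 93*(-1*122) = 93*(-122) = -11346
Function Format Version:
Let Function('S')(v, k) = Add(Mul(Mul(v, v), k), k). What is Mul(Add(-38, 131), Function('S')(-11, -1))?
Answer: -11346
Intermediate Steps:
Function('S')(v, k) = Add(k, Mul(k, Pow(v, 2))) (Function('S')(v, k) = Add(Mul(Pow(v, 2), k), k) = Add(Mul(k, Pow(v, 2)), k) = Add(k, Mul(k, Pow(v, 2))))
Mul(Add(-38, 131), Function('S')(-11, -1)) = Mul(Add(-38, 131), Mul(-1, Add(1, Pow(-11, 2)))) = Mul(93, Mul(-1, Add(1, 121))) = Mul(93, Mul(-1, 122)) = Mul(93, -122) = -11346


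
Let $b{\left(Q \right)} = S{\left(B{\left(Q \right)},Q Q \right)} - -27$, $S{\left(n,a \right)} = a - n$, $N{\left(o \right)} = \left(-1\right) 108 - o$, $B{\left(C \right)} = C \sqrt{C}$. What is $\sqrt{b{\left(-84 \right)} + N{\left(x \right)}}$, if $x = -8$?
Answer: $\sqrt{6983 + 168 i \sqrt{21}} \approx 83.691 + 4.5995 i$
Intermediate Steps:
$B{\left(C \right)} = C^{\frac{3}{2}}$
$N{\left(o \right)} = -108 - o$
$b{\left(Q \right)} = 27 + Q^{2} - Q^{\frac{3}{2}}$ ($b{\left(Q \right)} = \left(Q Q - Q^{\frac{3}{2}}\right) - -27 = \left(Q^{2} - Q^{\frac{3}{2}}\right) + 27 = 27 + Q^{2} - Q^{\frac{3}{2}}$)
$\sqrt{b{\left(-84 \right)} + N{\left(x \right)}} = \sqrt{\left(27 + \left(-84\right)^{2} - \left(-84\right)^{\frac{3}{2}}\right) - 100} = \sqrt{\left(27 + 7056 - - 168 i \sqrt{21}\right) + \left(-108 + 8\right)} = \sqrt{\left(27 + 7056 + 168 i \sqrt{21}\right) - 100} = \sqrt{\left(7083 + 168 i \sqrt{21}\right) - 100} = \sqrt{6983 + 168 i \sqrt{21}}$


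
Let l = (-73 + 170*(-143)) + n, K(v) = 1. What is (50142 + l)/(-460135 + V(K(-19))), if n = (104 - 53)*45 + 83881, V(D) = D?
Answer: -111935/460134 ≈ -0.24327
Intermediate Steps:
n = 86176 (n = 51*45 + 83881 = 2295 + 83881 = 86176)
l = 61793 (l = (-73 + 170*(-143)) + 86176 = (-73 - 24310) + 86176 = -24383 + 86176 = 61793)
(50142 + l)/(-460135 + V(K(-19))) = (50142 + 61793)/(-460135 + 1) = 111935/(-460134) = 111935*(-1/460134) = -111935/460134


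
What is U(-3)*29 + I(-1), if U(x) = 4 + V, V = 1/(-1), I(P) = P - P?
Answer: 87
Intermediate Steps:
I(P) = 0
V = -1
U(x) = 3 (U(x) = 4 - 1 = 3)
U(-3)*29 + I(-1) = 3*29 + 0 = 87 + 0 = 87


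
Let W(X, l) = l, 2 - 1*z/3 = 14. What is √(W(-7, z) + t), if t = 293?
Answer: √257 ≈ 16.031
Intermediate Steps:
z = -36 (z = 6 - 3*14 = 6 - 42 = -36)
√(W(-7, z) + t) = √(-36 + 293) = √257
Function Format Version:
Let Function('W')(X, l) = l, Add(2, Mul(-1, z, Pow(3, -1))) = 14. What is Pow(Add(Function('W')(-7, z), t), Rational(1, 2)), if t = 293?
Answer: Pow(257, Rational(1, 2)) ≈ 16.031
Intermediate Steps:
z = -36 (z = Add(6, Mul(-3, 14)) = Add(6, -42) = -36)
Pow(Add(Function('W')(-7, z), t), Rational(1, 2)) = Pow(Add(-36, 293), Rational(1, 2)) = Pow(257, Rational(1, 2))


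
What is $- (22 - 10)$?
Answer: $-12$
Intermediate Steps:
$- (22 - 10) = \left(-1\right) 12 = -12$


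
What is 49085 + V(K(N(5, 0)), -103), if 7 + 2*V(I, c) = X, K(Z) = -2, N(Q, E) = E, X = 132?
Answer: 98295/2 ≈ 49148.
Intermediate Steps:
V(I, c) = 125/2 (V(I, c) = -7/2 + (1/2)*132 = -7/2 + 66 = 125/2)
49085 + V(K(N(5, 0)), -103) = 49085 + 125/2 = 98295/2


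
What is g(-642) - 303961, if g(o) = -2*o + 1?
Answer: -302676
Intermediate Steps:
g(o) = 1 - 2*o
g(-642) - 303961 = (1 - 2*(-642)) - 303961 = (1 + 1284) - 303961 = 1285 - 303961 = -302676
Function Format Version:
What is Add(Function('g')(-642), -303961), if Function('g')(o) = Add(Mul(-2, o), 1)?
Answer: -302676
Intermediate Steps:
Function('g')(o) = Add(1, Mul(-2, o))
Add(Function('g')(-642), -303961) = Add(Add(1, Mul(-2, -642)), -303961) = Add(Add(1, 1284), -303961) = Add(1285, -303961) = -302676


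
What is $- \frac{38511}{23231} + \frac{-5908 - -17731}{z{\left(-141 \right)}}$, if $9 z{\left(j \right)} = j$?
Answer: $- \frac{825790356}{1091857} \approx -756.32$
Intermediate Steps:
$z{\left(j \right)} = \frac{j}{9}$
$- \frac{38511}{23231} + \frac{-5908 - -17731}{z{\left(-141 \right)}} = - \frac{38511}{23231} + \frac{-5908 - -17731}{\frac{1}{9} \left(-141\right)} = \left(-38511\right) \frac{1}{23231} + \frac{-5908 + 17731}{- \frac{47}{3}} = - \frac{38511}{23231} + 11823 \left(- \frac{3}{47}\right) = - \frac{38511}{23231} - \frac{35469}{47} = - \frac{825790356}{1091857}$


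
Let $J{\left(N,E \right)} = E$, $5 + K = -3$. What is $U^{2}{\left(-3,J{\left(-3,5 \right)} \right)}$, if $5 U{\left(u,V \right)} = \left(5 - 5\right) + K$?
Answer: $\frac{64}{25} \approx 2.56$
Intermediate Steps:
$K = -8$ ($K = -5 - 3 = -8$)
$U{\left(u,V \right)} = - \frac{8}{5}$ ($U{\left(u,V \right)} = \frac{\left(5 - 5\right) - 8}{5} = \frac{0 - 8}{5} = \frac{1}{5} \left(-8\right) = - \frac{8}{5}$)
$U^{2}{\left(-3,J{\left(-3,5 \right)} \right)} = \left(- \frac{8}{5}\right)^{2} = \frac{64}{25}$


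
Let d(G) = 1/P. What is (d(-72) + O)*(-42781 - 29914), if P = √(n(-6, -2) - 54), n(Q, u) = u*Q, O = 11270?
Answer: -819272650 + 10385*I*√42/6 ≈ -8.1927e+8 + 11217.0*I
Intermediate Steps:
n(Q, u) = Q*u
P = I*√42 (P = √(-6*(-2) - 54) = √(12 - 54) = √(-42) = I*√42 ≈ 6.4807*I)
d(G) = -I*√42/42 (d(G) = 1/(I*√42) = -I*√42/42)
(d(-72) + O)*(-42781 - 29914) = (-I*√42/42 + 11270)*(-42781 - 29914) = (11270 - I*√42/42)*(-72695) = -819272650 + 10385*I*√42/6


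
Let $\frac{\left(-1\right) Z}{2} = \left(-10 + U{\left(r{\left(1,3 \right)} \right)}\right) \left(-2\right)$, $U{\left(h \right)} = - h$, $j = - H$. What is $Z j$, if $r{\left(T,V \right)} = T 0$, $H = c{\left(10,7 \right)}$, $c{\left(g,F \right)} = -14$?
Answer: $-560$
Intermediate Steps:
$H = -14$
$j = 14$ ($j = \left(-1\right) \left(-14\right) = 14$)
$r{\left(T,V \right)} = 0$
$Z = -40$ ($Z = - 2 \left(-10 - 0\right) \left(-2\right) = - 2 \left(-10 + 0\right) \left(-2\right) = - 2 \left(\left(-10\right) \left(-2\right)\right) = \left(-2\right) 20 = -40$)
$Z j = \left(-40\right) 14 = -560$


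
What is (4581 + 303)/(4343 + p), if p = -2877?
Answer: 2442/733 ≈ 3.3315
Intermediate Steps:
(4581 + 303)/(4343 + p) = (4581 + 303)/(4343 - 2877) = 4884/1466 = 4884*(1/1466) = 2442/733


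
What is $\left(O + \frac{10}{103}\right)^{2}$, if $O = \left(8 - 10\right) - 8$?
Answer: $\frac{1040400}{10609} \approx 98.068$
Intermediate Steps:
$O = -10$ ($O = -2 - 8 = -10$)
$\left(O + \frac{10}{103}\right)^{2} = \left(-10 + \frac{10}{103}\right)^{2} = \left(- \frac{1020}{103}\right)^{2} = \frac{1040400}{10609}$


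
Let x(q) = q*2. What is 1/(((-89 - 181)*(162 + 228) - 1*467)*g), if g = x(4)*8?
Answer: -1/6769088 ≈ -1.4773e-7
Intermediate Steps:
x(q) = 2*q
g = 64 (g = (2*4)*8 = 8*8 = 64)
1/(((-89 - 181)*(162 + 228) - 1*467)*g) = 1/(((-89 - 181)*(162 + 228) - 1*467)*64) = 1/((-270*390 - 467)*64) = 1/((-105300 - 467)*64) = 1/(-105767*64) = 1/(-6769088) = -1/6769088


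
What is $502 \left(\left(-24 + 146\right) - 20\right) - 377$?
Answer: $50827$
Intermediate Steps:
$502 \left(\left(-24 + 146\right) - 20\right) - 377 = 502 \left(122 - 20\right) - 377 = 502 \cdot 102 - 377 = 51204 - 377 = 50827$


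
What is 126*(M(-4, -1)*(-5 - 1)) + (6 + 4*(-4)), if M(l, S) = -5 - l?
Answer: 746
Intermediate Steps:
126*(M(-4, -1)*(-5 - 1)) + (6 + 4*(-4)) = 126*((-5 - 1*(-4))*(-5 - 1)) + (6 + 4*(-4)) = 126*((-5 + 4)*(-6)) + (6 - 16) = 126*(-1*(-6)) - 10 = 126*6 - 10 = 756 - 10 = 746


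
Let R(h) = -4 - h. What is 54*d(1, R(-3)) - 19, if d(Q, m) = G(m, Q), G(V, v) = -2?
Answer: -127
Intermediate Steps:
d(Q, m) = -2
54*d(1, R(-3)) - 19 = 54*(-2) - 19 = -108 - 19 = -127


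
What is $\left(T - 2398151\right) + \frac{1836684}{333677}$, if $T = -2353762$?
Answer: $- \frac{1585602237417}{333677} \approx -4.7519 \cdot 10^{6}$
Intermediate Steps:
$\left(T - 2398151\right) + \frac{1836684}{333677} = \left(-2353762 - 2398151\right) + \frac{1836684}{333677} = -4751913 + 1836684 \cdot \frac{1}{333677} = -4751913 + \frac{1836684}{333677} = - \frac{1585602237417}{333677}$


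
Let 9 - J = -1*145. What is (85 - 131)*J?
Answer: -7084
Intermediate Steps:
J = 154 (J = 9 - (-1)*145 = 9 - 1*(-145) = 9 + 145 = 154)
(85 - 131)*J = (85 - 131)*154 = -46*154 = -7084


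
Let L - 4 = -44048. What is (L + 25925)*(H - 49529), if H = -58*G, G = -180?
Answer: 708253591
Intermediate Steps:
L = -44044 (L = 4 - 44048 = -44044)
H = 10440 (H = -58*(-180) = 10440)
(L + 25925)*(H - 49529) = (-44044 + 25925)*(10440 - 49529) = -18119*(-39089) = 708253591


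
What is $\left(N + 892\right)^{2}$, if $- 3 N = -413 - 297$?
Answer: $\frac{11464996}{9} \approx 1.2739 \cdot 10^{6}$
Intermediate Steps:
$N = \frac{710}{3}$ ($N = - \frac{-413 - 297}{3} = \left(- \frac{1}{3}\right) \left(-710\right) = \frac{710}{3} \approx 236.67$)
$\left(N + 892\right)^{2} = \left(\frac{710}{3} + 892\right)^{2} = \left(\frac{3386}{3}\right)^{2} = \frac{11464996}{9}$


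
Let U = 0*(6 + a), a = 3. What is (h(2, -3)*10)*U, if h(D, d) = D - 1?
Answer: 0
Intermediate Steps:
U = 0 (U = 0*(6 + 3) = 0*9 = 0)
h(D, d) = -1 + D
(h(2, -3)*10)*U = ((-1 + 2)*10)*0 = (1*10)*0 = 10*0 = 0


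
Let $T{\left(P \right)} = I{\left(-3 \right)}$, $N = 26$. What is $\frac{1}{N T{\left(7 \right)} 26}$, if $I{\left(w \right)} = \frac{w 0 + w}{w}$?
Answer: $\frac{1}{676} \approx 0.0014793$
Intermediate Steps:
$I{\left(w \right)} = 1$ ($I{\left(w \right)} = \frac{0 + w}{w} = \frac{w}{w} = 1$)
$T{\left(P \right)} = 1$
$\frac{1}{N T{\left(7 \right)} 26} = \frac{1}{26 \cdot 1 \cdot 26} = \frac{1}{26 \cdot 26} = \frac{1}{676}$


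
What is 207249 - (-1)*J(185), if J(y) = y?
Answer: 207434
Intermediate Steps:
207249 - (-1)*J(185) = 207249 - (-1)*185 = 207249 - 1*(-185) = 207249 + 185 = 207434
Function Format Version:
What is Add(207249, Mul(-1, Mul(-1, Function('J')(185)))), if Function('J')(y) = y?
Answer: 207434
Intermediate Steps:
Add(207249, Mul(-1, Mul(-1, Function('J')(185)))) = Add(207249, Mul(-1, Mul(-1, 185))) = Add(207249, Mul(-1, -185)) = Add(207249, 185) = 207434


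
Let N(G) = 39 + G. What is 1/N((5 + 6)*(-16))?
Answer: -1/137 ≈ -0.0072993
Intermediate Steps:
1/N((5 + 6)*(-16)) = 1/(39 + (5 + 6)*(-16)) = 1/(39 + 11*(-16)) = 1/(39 - 176) = 1/(-137) = -1/137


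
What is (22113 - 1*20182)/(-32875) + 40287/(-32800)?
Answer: -55510877/43132000 ≈ -1.2870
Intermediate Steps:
(22113 - 1*20182)/(-32875) + 40287/(-32800) = (22113 - 20182)*(-1/32875) + 40287*(-1/32800) = 1931*(-1/32875) - 40287/32800 = -1931/32875 - 40287/32800 = -55510877/43132000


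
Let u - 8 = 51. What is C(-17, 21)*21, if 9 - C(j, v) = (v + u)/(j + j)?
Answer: 4053/17 ≈ 238.41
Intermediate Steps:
u = 59 (u = 8 + 51 = 59)
C(j, v) = 9 - (59 + v)/(2*j) (C(j, v) = 9 - (v + 59)/(j + j) = 9 - (59 + v)/(2*j))
C(-17, 21)*21 = ((½)*(-59 - 1*21 + 18*(-17))/(-17))*21 = ((½)*(-1/17)*(-59 - 21 - 306))*21 = ((½)*(-1/17)*(-386))*21 = (193/17)*21 = 4053/17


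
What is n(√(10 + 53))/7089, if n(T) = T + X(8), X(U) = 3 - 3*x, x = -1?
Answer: 2/2363 + √7/2363 ≈ 0.0019660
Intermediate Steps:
X(U) = 6 (X(U) = 3 - 3*(-1) = 3 + 3 = 6)
n(T) = 6 + T (n(T) = T + 6 = 6 + T)
n(√(10 + 53))/7089 = (6 + √(10 + 53))/7089 = (6 + √63)*(1/7089) = (6 + 3*√7)*(1/7089) = 2/2363 + √7/2363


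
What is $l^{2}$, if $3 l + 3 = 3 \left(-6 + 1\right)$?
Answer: $36$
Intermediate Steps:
$l = -6$ ($l = -1 + \frac{3 \left(-6 + 1\right)}{3} = -1 + \frac{3 \left(-5\right)}{3} = -1 + \frac{1}{3} \left(-15\right) = -1 - 5 = -6$)
$l^{2} = \left(-6\right)^{2} = 36$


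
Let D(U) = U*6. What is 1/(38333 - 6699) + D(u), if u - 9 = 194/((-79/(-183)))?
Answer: 6873372331/2499086 ≈ 2750.4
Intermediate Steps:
u = 36213/79 (u = 9 + 194/((-79/(-183))) = 9 + 194/((-79*(-1/183))) = 9 + 194/(79/183) = 9 + 194*(183/79) = 9 + 35502/79 = 36213/79 ≈ 458.39)
D(U) = 6*U
1/(38333 - 6699) + D(u) = 1/(38333 - 6699) + 6*(36213/79) = 1/31634 + 217278/79 = 6873372331/2499086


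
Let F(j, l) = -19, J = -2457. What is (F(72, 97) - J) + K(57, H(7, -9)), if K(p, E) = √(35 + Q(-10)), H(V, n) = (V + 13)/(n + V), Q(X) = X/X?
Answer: 2444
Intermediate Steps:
Q(X) = 1
H(V, n) = (13 + V)/(V + n)
K(p, E) = 6 (K(p, E) = √(35 + 1) = √36 = 6)
(F(72, 97) - J) + K(57, H(7, -9)) = (-19 - 1*(-2457)) + 6 = (-19 + 2457) + 6 = 2438 + 6 = 2444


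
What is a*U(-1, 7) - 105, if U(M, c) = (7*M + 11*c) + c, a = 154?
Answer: 11753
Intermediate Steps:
U(M, c) = 7*M + 12*c
a*U(-1, 7) - 105 = 154*(7*(-1) + 12*7) - 105 = 154*(-7 + 84) - 105 = 154*77 - 105 = 11858 - 105 = 11753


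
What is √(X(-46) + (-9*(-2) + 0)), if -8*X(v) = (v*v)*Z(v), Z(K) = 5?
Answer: I*√5218/2 ≈ 36.118*I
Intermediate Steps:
X(v) = -5*v²/8 (X(v) = -v*v*5/8 = -v²*5/8 = -5*v²/8)
√(X(-46) + (-9*(-2) + 0)) = √(-5/8*(-46)² + (-9*(-2) + 0)) = √(-5/8*2116 + (18 + 0)) = √(-2645/2 + 18) = √(-2609/2) = I*√5218/2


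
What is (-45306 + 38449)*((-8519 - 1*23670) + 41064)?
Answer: -60855875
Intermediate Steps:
(-45306 + 38449)*((-8519 - 1*23670) + 41064) = -6857*((-8519 - 23670) + 41064) = -6857*(-32189 + 41064) = -6857*8875 = -60855875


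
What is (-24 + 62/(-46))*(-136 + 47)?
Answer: 51887/23 ≈ 2256.0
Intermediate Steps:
(-24 + 62/(-46))*(-136 + 47) = (-24 + 62*(-1/46))*(-89) = (-24 - 31/23)*(-89) = -583/23*(-89) = 51887/23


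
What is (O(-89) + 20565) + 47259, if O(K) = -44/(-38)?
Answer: 1288678/19 ≈ 67825.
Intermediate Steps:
O(K) = 22/19 (O(K) = -44*(-1/38) = 22/19)
(O(-89) + 20565) + 47259 = (22/19 + 20565) + 47259 = 390757/19 + 47259 = 1288678/19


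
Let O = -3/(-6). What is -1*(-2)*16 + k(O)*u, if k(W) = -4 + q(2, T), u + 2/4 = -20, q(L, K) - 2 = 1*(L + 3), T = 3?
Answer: -59/2 ≈ -29.500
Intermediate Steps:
q(L, K) = 5 + L (q(L, K) = 2 + 1*(L + 3) = 2 + 1*(3 + L) = 2 + (3 + L) = 5 + L)
u = -41/2 (u = -1/2 - 20 = -41/2 ≈ -20.500)
O = 1/2 (O = -3*(-1/6) = 1/2 ≈ 0.50000)
k(W) = 3 (k(W) = -4 + (5 + 2) = -4 + 7 = 3)
-1*(-2)*16 + k(O)*u = -1*(-2)*16 + 3*(-41/2) = 2*16 - 123/2 = 32 - 123/2 = -59/2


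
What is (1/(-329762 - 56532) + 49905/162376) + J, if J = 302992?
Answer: 9502577232837671/31362437272 ≈ 3.0299e+5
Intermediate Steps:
(1/(-329762 - 56532) + 49905/162376) + J = (1/(-329762 - 56532) + 49905/162376) + 302992 = (1/(-386294) + 49905*(1/162376)) + 302992 = (-1/386294 + 49905/162376) + 302992 = 9638919847/31362437272 + 302992 = 9502577232837671/31362437272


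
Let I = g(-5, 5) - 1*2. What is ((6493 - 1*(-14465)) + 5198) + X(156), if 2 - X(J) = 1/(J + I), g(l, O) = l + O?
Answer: 4028331/154 ≈ 26158.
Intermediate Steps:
g(l, O) = O + l
I = -2 (I = (5 - 5) - 1*2 = 0 - 2 = -2)
X(J) = 2 - 1/(-2 + J) (X(J) = 2 - 1/(J - 2) = 2 - 1/(-2 + J))
((6493 - 1*(-14465)) + 5198) + X(156) = ((6493 - 1*(-14465)) + 5198) + (-5 + 2*156)/(-2 + 156) = ((6493 + 14465) + 5198) + (-5 + 312)/154 = (20958 + 5198) + (1/154)*307 = 26156 + 307/154 = 4028331/154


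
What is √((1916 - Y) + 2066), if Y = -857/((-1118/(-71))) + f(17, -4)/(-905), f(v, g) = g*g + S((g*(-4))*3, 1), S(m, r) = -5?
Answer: √4132177286767270/1011790 ≈ 63.533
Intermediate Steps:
f(v, g) = -5 + g² (f(v, g) = g*g - 5 = g² - 5 = -5 + g²)
Y = -55078833/1011790 (Y = -857/((-1118/(-71))) + (-5 + (-4)²)/(-905) = -857/((-1118*(-1/71))) + (-5 + 16)*(-1/905) = -857/1118/71 + 11*(-1/905) = -857*71/1118 - 11/905 = -60847/1118 - 11/905 = -55078833/1011790 ≈ -54.437)
√((1916 - Y) + 2066) = √((1916 - 1*(-55078833/1011790)) + 2066) = √((1916 + 55078833/1011790) + 2066) = √(1993668473/1011790 + 2066) = √(4084026613/1011790) = √4132177286767270/1011790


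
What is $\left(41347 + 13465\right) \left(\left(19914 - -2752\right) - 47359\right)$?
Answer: $-1353472716$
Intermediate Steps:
$\left(41347 + 13465\right) \left(\left(19914 - -2752\right) - 47359\right) = 54812 \left(\left(19914 + 2752\right) - 47359\right) = 54812 \left(22666 - 47359\right) = 54812 \left(-24693\right) = -1353472716$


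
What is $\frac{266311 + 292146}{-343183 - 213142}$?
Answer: $- \frac{558457}{556325} \approx -1.0038$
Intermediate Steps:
$\frac{266311 + 292146}{-343183 - 213142} = \frac{558457}{-556325} = 558457 \left(- \frac{1}{556325}\right) = - \frac{558457}{556325}$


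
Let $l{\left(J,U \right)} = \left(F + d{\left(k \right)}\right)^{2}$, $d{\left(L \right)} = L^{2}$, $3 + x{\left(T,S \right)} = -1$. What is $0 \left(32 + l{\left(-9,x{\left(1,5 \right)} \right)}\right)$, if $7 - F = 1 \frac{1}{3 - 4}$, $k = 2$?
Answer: $0$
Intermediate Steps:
$x{\left(T,S \right)} = -4$ ($x{\left(T,S \right)} = -3 - 1 = -4$)
$F = 8$ ($F = 7 - 1 \frac{1}{3 - 4} = 7 - 1 \frac{1}{-1} = 7 - 1 \left(-1\right) = 7 - -1 = 7 + 1 = 8$)
$l{\left(J,U \right)} = 144$ ($l{\left(J,U \right)} = \left(8 + 2^{2}\right)^{2} = \left(8 + 4\right)^{2} = 12^{2} = 144$)
$0 \left(32 + l{\left(-9,x{\left(1,5 \right)} \right)}\right) = 0 \left(32 + 144\right) = 0 \cdot 176 = 0$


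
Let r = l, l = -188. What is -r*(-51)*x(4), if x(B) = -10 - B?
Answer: 134232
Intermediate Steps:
r = -188
-r*(-51)*x(4) = -(-188*(-51))*(-10 - 1*4) = -9588*(-10 - 4) = -9588*(-14) = -1*(-134232) = 134232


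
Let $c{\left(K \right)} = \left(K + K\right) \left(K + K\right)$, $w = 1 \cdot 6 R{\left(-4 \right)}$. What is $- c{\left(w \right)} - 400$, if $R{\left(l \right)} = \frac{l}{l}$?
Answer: $-544$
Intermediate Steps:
$R{\left(l \right)} = 1$
$w = 6$ ($w = 1 \cdot 6 \cdot 1 = 6 \cdot 1 = 6$)
$c{\left(K \right)} = 4 K^{2}$ ($c{\left(K \right)} = 2 K 2 K = 4 K^{2}$)
$- c{\left(w \right)} - 400 = - 4 \cdot 6^{2} - 400 = - 4 \cdot 36 - 400 = \left(-1\right) 144 - 400 = -144 - 400 = -544$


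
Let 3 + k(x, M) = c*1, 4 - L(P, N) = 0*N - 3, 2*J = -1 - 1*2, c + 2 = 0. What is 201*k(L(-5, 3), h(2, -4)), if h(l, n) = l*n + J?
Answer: -1005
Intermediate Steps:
c = -2 (c = -2 + 0 = -2)
J = -3/2 (J = (-1 - 1*2)/2 = (-1 - 2)/2 = (½)*(-3) = -3/2 ≈ -1.5000)
L(P, N) = 7 (L(P, N) = 4 - (0*N - 3) = 4 - (0 - 3) = 4 - 1*(-3) = 4 + 3 = 7)
h(l, n) = -3/2 + l*n (h(l, n) = l*n - 3/2 = -3/2 + l*n)
k(x, M) = -5 (k(x, M) = -3 - 2*1 = -3 - 2 = -5)
201*k(L(-5, 3), h(2, -4)) = 201*(-5) = -1005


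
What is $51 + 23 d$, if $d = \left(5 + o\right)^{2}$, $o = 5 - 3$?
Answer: $1178$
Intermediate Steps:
$o = 2$
$d = 49$ ($d = \left(5 + 2\right)^{2} = 7^{2} = 49$)
$51 + 23 d = 51 + 23 \cdot 49 = 51 + 1127 = 1178$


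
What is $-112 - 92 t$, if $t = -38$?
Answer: $3384$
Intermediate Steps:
$-112 - 92 t = -112 - -3496 = -112 + 3496 = 3384$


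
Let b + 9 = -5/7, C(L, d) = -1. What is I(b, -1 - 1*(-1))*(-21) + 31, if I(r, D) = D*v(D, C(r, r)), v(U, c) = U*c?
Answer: 31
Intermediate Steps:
b = -68/7 (b = -9 - 5/7 = -68/7 ≈ -9.7143)
I(r, D) = -D² (I(r, D) = D*(D*(-1)) = D*(-D) = -D²)
I(b, -1 - 1*(-1))*(-21) + 31 = -(-1 - 1*(-1))²*(-21) + 31 = -(-1 + 1)²*(-21) + 31 = -1*0²*(-21) + 31 = -1*0*(-21) + 31 = 0*(-21) + 31 = 0 + 31 = 31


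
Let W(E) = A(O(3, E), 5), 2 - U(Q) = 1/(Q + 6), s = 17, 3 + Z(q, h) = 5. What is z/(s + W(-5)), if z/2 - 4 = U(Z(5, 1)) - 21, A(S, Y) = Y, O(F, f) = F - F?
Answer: -11/8 ≈ -1.3750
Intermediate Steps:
Z(q, h) = 2 (Z(q, h) = -3 + 5 = 2)
O(F, f) = 0
U(Q) = 2 - 1/(6 + Q) (U(Q) = 2 - 1/(Q + 6) = 2 - 1/(6 + Q))
W(E) = 5
z = -121/4 (z = 8 + 2*((11 + 2*2)/(6 + 2) - 21) = 8 + 2*((11 + 4)/8 - 21) = 8 + 2*((⅛)*15 - 21) = 8 + 2*(15/8 - 21) = 8 + 2*(-153/8) = 8 - 153/4 = -121/4 ≈ -30.250)
z/(s + W(-5)) = -121/(4*(17 + 5)) = -121/4/22 = -121/4*1/22 = -11/8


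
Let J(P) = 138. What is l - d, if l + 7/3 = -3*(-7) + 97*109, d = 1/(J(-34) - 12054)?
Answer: 126210301/11916 ≈ 10592.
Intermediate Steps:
d = -1/11916 (d = 1/(138 - 12054) = 1/(-11916) = -1/11916 ≈ -8.3921e-5)
l = 31775/3 (l = -7/3 + (-3*(-7) + 97*109) = -7/3 + (21 + 10573) = -7/3 + 10594 = 31775/3 ≈ 10592.)
l - d = 31775/3 - 1*(-1/11916) = 31775/3 + 1/11916 = 126210301/11916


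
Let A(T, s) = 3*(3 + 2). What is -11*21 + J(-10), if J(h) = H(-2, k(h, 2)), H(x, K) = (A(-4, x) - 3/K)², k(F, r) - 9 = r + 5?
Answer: -2967/256 ≈ -11.590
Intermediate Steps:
A(T, s) = 15 (A(T, s) = 3*5 = 15)
k(F, r) = 14 + r (k(F, r) = 9 + (r + 5) = 9 + (5 + r) = 14 + r)
H(x, K) = (15 - 3/K)²
J(h) = 56169/256 (J(h) = 9*(-1 + 5*(14 + 2))²/(14 + 2)² = 9*(-1 + 5*16)²/16² = 9*(1/256)*(-1 + 80)² = 9*(1/256)*79² = 9*(1/256)*6241 = 56169/256)
-11*21 + J(-10) = -11*21 + 56169/256 = -231 + 56169/256 = -2967/256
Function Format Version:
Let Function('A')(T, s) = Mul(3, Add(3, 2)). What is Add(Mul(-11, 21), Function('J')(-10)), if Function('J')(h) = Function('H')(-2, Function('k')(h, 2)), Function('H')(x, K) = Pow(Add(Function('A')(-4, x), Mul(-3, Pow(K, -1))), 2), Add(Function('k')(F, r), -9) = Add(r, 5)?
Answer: Rational(-2967, 256) ≈ -11.590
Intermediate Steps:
Function('A')(T, s) = 15 (Function('A')(T, s) = Mul(3, 5) = 15)
Function('k')(F, r) = Add(14, r) (Function('k')(F, r) = Add(9, Add(r, 5)) = Add(9, Add(5, r)) = Add(14, r))
Function('H')(x, K) = Pow(Add(15, Mul(-3, Pow(K, -1))), 2)
Function('J')(h) = Rational(56169, 256) (Function('J')(h) = Mul(9, Pow(Add(14, 2), -2), Pow(Add(-1, Mul(5, Add(14, 2))), 2)) = Mul(9, Pow(16, -2), Pow(Add(-1, Mul(5, 16)), 2)) = Mul(9, Rational(1, 256), Pow(Add(-1, 80), 2)) = Mul(9, Rational(1, 256), Pow(79, 2)) = Mul(9, Rational(1, 256), 6241) = Rational(56169, 256))
Add(Mul(-11, 21), Function('J')(-10)) = Add(Mul(-11, 21), Rational(56169, 256)) = Add(-231, Rational(56169, 256)) = Rational(-2967, 256)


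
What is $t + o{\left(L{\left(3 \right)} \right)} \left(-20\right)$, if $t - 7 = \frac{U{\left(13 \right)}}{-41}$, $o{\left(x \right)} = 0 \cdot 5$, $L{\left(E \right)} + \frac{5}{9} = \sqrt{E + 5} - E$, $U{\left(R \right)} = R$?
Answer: $\frac{274}{41} \approx 6.6829$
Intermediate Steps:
$L{\left(E \right)} = - \frac{5}{9} + \sqrt{5 + E} - E$ ($L{\left(E \right)} = - \frac{5}{9} - \left(E - \sqrt{E + 5}\right) = - \frac{5}{9} - \left(E - \sqrt{5 + E}\right) = - \frac{5}{9} + \sqrt{5 + E} - E$)
$o{\left(x \right)} = 0$
$t = \frac{274}{41}$ ($t = 7 + \frac{13}{-41} = 7 + 13 \left(- \frac{1}{41}\right) = 7 - \frac{13}{41} = \frac{274}{41} \approx 6.6829$)
$t + o{\left(L{\left(3 \right)} \right)} \left(-20\right) = \frac{274}{41} + 0 \left(-20\right) = \frac{274}{41} + 0 = \frac{274}{41}$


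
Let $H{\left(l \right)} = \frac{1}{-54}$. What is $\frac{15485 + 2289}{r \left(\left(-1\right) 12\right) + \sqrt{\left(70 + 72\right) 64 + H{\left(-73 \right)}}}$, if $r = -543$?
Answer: $\frac{6254030736}{2292255073} - \frac{53322 \sqrt{2944506}}{2292255073} \approx 2.6884$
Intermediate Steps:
$H{\left(l \right)} = - \frac{1}{54}$
$\frac{15485 + 2289}{r \left(\left(-1\right) 12\right) + \sqrt{\left(70 + 72\right) 64 + H{\left(-73 \right)}}} = \frac{15485 + 2289}{- 543 \left(\left(-1\right) 12\right) + \sqrt{\left(70 + 72\right) 64 - \frac{1}{54}}} = \frac{17774}{\left(-543\right) \left(-12\right) + \sqrt{142 \cdot 64 - \frac{1}{54}}} = \frac{17774}{6516 + \sqrt{9088 - \frac{1}{54}}} = \frac{17774}{6516 + \sqrt{\frac{490751}{54}}} = \frac{17774}{6516 + \frac{\sqrt{2944506}}{18}}$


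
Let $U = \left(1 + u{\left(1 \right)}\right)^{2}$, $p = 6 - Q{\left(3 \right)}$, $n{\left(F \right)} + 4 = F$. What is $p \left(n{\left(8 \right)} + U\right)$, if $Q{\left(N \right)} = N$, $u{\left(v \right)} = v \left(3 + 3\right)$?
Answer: $159$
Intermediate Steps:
$u{\left(v \right)} = 6 v$ ($u{\left(v \right)} = v 6 = 6 v$)
$n{\left(F \right)} = -4 + F$
$p = 3$ ($p = 6 - 3 = 3$)
$U = 49$ ($U = \left(1 + 6 \cdot 1\right)^{2} = \left(1 + 6\right)^{2} = 7^{2} = 49$)
$p \left(n{\left(8 \right)} + U\right) = 3 \left(\left(-4 + 8\right) + 49\right) = 3 \left(4 + 49\right) = 3 \cdot 53 = 159$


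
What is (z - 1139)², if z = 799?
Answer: 115600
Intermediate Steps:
(z - 1139)² = (799 - 1139)² = (-340)² = 115600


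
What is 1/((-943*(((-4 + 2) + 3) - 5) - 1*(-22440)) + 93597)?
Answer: 1/119809 ≈ 8.3466e-6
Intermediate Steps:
1/((-943*(((-4 + 2) + 3) - 5) - 1*(-22440)) + 93597) = 1/((-943*((-2 + 3) - 5) + 22440) + 93597) = 1/((-943*(1 - 5) + 22440) + 93597) = 1/((-943*(-4) + 22440) + 93597) = 1/((3772 + 22440) + 93597) = 1/(26212 + 93597) = 1/119809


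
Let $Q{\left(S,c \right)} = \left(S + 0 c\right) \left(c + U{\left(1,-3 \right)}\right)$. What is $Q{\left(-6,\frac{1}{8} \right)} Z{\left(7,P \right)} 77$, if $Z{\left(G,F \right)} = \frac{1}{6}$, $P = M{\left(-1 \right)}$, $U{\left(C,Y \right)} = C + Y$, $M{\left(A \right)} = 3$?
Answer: $\frac{1155}{8} \approx 144.38$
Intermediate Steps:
$P = 3$
$Z{\left(G,F \right)} = \frac{1}{6}$
$Q{\left(S,c \right)} = S \left(-2 + c\right)$ ($Q{\left(S,c \right)} = \left(S + 0 c\right) \left(c + \left(1 - 3\right)\right) = \left(S + 0\right) \left(c - 2\right) = S \left(-2 + c\right)$)
$Q{\left(-6,\frac{1}{8} \right)} Z{\left(7,P \right)} 77 = - 6 \left(-2 + \frac{1}{8}\right) \frac{1}{6} \cdot 77 = \left(-6\right) \left(- \frac{15}{8}\right) \frac{1}{6} \cdot 77 = \frac{45}{4} \cdot \frac{1}{6} \cdot 77 = \frac{15}{8} \cdot 77 = \frac{1155}{8}$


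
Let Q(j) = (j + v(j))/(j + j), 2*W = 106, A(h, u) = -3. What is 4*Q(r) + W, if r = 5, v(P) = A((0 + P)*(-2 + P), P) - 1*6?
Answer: 257/5 ≈ 51.400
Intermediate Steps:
W = 53 (W = (1/2)*106 = 53)
v(P) = -9 (v(P) = -3 - 1*6 = -3 - 6 = -9)
Q(j) = (-9 + j)/(2*j) (Q(j) = (j - 9)/(j + j) = (-9 + j)/((2*j)) = (-9 + j)*(1/(2*j)) = (-9 + j)/(2*j))
4*Q(r) + W = 4*((1/2)*(-9 + 5)/5) + 53 = 4*((1/2)*(1/5)*(-4)) + 53 = 4*(-2/5) + 53 = -8/5 + 53 = 257/5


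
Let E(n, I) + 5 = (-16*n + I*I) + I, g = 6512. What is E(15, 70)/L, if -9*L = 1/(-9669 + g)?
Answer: 134251425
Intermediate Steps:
L = 1/28413 (L = -1/(9*(-9669 + 6512)) = -1/9/(-3157) = -1/9*(-1/3157) = 1/28413 ≈ 3.5195e-5)
E(n, I) = -5 + I + I**2 - 16*n (E(n, I) = -5 + ((-16*n + I*I) + I) = -5 + ((-16*n + I**2) + I) = -5 + ((I**2 - 16*n) + I) = -5 + (I + I**2 - 16*n) = -5 + I + I**2 - 16*n)
E(15, 70)/L = (-5 + 70 + 70**2 - 16*15)/(1/28413) = (-5 + 70 + 4900 - 240)*28413 = 4725*28413 = 134251425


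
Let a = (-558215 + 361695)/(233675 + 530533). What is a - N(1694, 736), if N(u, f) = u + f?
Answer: -232152745/95526 ≈ -2430.3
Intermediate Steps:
N(u, f) = f + u
a = -24565/95526 (a = -196520/764208 = -196520*1/764208 = -24565/95526 ≈ -0.25715)
a - N(1694, 736) = -24565/95526 - (736 + 1694) = -24565/95526 - 1*2430 = -24565/95526 - 2430 = -232152745/95526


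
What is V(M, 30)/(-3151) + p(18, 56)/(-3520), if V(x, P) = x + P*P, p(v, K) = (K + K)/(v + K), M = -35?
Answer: -14104257/51298280 ≈ -0.27495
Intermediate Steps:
p(v, K) = 2*K/(K + v) (p(v, K) = (2*K)/(K + v) = 2*K/(K + v))
V(x, P) = x + P**2
V(M, 30)/(-3151) + p(18, 56)/(-3520) = (-35 + 30**2)/(-3151) + (2*56/(56 + 18))/(-3520) = (-35 + 900)*(-1/3151) + (2*56/74)*(-1/3520) = 865*(-1/3151) + (2*56*(1/74))*(-1/3520) = -865/3151 + (56/37)*(-1/3520) = -865/3151 - 7/16280 = -14104257/51298280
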